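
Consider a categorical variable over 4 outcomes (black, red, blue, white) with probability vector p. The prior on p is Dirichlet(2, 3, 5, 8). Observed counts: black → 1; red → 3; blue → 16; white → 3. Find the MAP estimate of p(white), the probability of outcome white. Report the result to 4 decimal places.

The posterior is Dirichlet(αᵢ + nᵢ) = Dirichlet(3, 6, 21, 11).
For a Dirichlet(a₁,…,a_K) with all aᵢ > 1, the mode has j-th component (aⱼ − 1)/(Σaᵢ − K).
Here Σaᵢ = 41 and K = 4, so p(white) = (11 − 1)/(41 − 4) = 10/37 ≈ 0.2703.

MAP estimate of p(white) = 0.2703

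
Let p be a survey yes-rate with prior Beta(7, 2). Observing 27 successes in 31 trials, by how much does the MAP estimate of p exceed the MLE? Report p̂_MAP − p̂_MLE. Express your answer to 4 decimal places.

Posterior is Beta(34, 6); MAP = (34−1)/(40−2) = 33/38 ≈ 0.86842.
MLE ignores the prior: p̂_MLE = k/n = 27/31 ≈ 0.87097.
Difference = 33/38 − 27/31 = -3/1178 ≈ -0.0025.

MAP − MLE = -0.0025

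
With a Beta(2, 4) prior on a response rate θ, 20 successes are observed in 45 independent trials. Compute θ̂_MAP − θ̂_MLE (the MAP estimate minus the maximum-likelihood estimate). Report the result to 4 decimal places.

MAP − MLE = -0.0159

Posterior is Beta(22, 29); MAP = (22−1)/(51−2) = 21/49 ≈ 0.42857.
MLE ignores the prior: θ̂_MLE = k/n = 20/45 ≈ 0.44444.
Difference = 21/49 − 20/45 = -1/63 ≈ -0.0159.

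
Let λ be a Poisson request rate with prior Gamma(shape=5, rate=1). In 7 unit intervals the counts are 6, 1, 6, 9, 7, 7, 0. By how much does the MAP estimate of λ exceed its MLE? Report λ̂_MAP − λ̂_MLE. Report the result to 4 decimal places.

Σxᵢ = 36. Posterior is Gamma(41, 8); MAP = (41−1)/8 = 40/8 ≈ 5.00000.
MLE = x̄ = 36/7 ≈ 5.14286.
Difference = 40/8 − 36/7 = -1/7 ≈ -0.1429.

MAP − MLE = -0.1429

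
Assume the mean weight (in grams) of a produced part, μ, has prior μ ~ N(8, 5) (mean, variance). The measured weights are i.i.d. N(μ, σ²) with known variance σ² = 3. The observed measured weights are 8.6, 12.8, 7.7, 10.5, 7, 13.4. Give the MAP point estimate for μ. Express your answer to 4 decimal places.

μ̂_MAP = 9.8182

n = 6; x̄ = (8.6 + 12.8 + 7.7 + 10.5 + 7 + 13.4)/6 = 60/6 = 10.
For a Normal prior and Normal likelihood with known variance, the posterior is Normal; its mode equals its mean, the precision-weighted average.
Prior precision 1/σ₀² = 1/5 = 0.2; data precision n/σ² = 6/3 = 2.
μ̂ = (0.2·8 + 2·10) / (0.2 + 2) = 21.6/2.2 = 108/11 ≈ 9.8182.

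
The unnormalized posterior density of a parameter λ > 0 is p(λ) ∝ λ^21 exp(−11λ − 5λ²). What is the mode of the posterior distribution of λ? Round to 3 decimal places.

λ̂_MAP = 1.000

ℓ'(λ) = 21/λ − 11 − 10λ. Setting this to zero and multiplying by λ: 10λ² + 11λ − 21 = 0.
λ = (−11 + √(11² + 4·10·21)) / (2·10) = (−11 + √961) / 20 = (−11 + 31)/20 = 1.
ℓ''(λ) = −21/λ² − 10 < 0, confirming a maximum.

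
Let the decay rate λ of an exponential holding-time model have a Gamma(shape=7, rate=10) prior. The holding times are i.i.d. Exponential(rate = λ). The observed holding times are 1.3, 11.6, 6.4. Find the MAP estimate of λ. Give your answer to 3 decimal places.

The Exponential(rate=λ) likelihood is ∝ λ^n e^(−λΣtᵢ). Here n = 3 and Σtᵢ = 1.3 + 11.6 + 6.4 = 19.3.
Posterior ∝ λ^6e^(−10λ) · λ^3e^(−19.3λ) = λ^9e^(−29.3λ), i.e. Gamma(10, 29.3).
Mode = (a−1)/b = 9/29.3 ≈ 0.307.

λ̂_MAP = 0.307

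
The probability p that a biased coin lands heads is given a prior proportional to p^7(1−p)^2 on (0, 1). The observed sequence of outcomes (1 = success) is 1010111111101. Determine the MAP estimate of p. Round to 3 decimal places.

p̂_MAP = 0.773

The prior density ∝ p^7(1−p)^2 is the kernel of Beta(8, 3).
Data: 10 successes in 13 trials (from the sequence). The binomial likelihood contributes p^10(1−p)^3, so the posterior is Beta(8+10, 3+3) = Beta(18, 6).
For Beta(a, b) with a, b > 1 the mode is (a−1)/(a+b−2) = 17/22 ≈ 0.773.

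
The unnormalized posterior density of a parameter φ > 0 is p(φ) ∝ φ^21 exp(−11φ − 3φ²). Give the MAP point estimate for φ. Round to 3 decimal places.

φ̂_MAP = 1.167

ℓ'(φ) = 21/φ − 11 − 6φ. Setting this to zero and multiplying by φ: 6φ² + 11φ − 21 = 0.
φ = (−11 + √(11² + 4·6·21)) / (2·6) = (−11 + √625) / 12 = (−11 + 25)/12 = 7/6.
ℓ''(φ) = −21/φ² − 6 < 0, confirming a maximum.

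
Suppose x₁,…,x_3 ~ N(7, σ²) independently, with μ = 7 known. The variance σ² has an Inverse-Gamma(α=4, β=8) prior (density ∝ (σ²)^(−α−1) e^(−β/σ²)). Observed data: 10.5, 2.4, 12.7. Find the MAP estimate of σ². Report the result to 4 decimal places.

Sum of squared deviations about the known mean: SS = (10.5−7)² + (2.4−7)² + (12.7−7)² = 65.9.
The Normal likelihood contributes (σ²)^(−n/2) exp(−SS/(2σ²)), so the posterior is Inverse-Gamma(α + n/2, β + SS/2) = Inverse-Gamma(5.5, 40.95).
The mode of Inverse-Gamma(a, b) is b/(a+1) = 40.95/6.5 ≈ 6.3000.

σ̂²_MAP = 6.3000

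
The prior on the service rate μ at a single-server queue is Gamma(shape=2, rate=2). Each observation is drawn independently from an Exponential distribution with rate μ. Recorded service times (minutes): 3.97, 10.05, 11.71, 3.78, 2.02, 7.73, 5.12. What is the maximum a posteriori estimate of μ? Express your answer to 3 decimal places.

μ̂_MAP = 0.172

The Exponential(rate=μ) likelihood is ∝ μ^n e^(−μΣtᵢ). Here n = 7 and Σtᵢ = 3.97 + 10.05 + 11.71 + 3.78 + 2.02 + 7.73 + 5.12 = 44.38.
Posterior ∝ μe^(−2μ) · μ^7e^(−44.38μ) = μ^8e^(−46.38μ), i.e. Gamma(9, 46.38).
Mode = (a−1)/b = 8/46.38 ≈ 0.172.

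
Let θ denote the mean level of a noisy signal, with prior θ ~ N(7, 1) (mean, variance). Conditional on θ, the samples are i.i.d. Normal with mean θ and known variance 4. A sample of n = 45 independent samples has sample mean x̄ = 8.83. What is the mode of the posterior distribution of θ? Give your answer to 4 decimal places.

θ̂_MAP = 8.6806

n = 45, x̄ = 8.83.
For a Normal prior and Normal likelihood with known variance, the posterior is Normal; its mode equals its mean, the precision-weighted average.
Prior precision 1/σ₀² = 1/1 = 1; data precision n/σ² = 45/4 = 11.25.
θ̂ = (1·7 + 11.25·8.83) / (1 + 11.25) = 106.3375/12.25 = 8507/980 ≈ 8.6806.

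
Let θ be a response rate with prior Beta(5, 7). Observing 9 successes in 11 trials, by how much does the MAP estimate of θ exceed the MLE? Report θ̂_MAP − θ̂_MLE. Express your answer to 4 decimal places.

Posterior is Beta(14, 9); MAP = (14−1)/(23−2) = 13/21 ≈ 0.61905.
MLE ignores the prior: θ̂_MLE = k/n = 9/11 ≈ 0.81818.
Difference = 13/21 − 9/11 = -46/231 ≈ -0.1991.

MAP − MLE = -0.1991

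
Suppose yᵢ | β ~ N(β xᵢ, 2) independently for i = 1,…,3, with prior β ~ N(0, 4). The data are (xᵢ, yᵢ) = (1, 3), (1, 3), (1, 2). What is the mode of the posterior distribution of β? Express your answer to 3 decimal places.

log p(β | y) = −Σ(yᵢ − βxᵢ)²/(2·2) − β²/(2·4) + const.
Setting the derivative to zero: Σxᵢ(yᵢ − βxᵢ)/2 − β/4 = 0, so β = Σxᵢyᵢ / (Σxᵢ² + σ²/τ²).
Σxᵢyᵢ = 1·3 + 1·3 + 1·2 = 8; Σxᵢ² = 3; σ²/τ² = 0.5.
β̂_MAP = 8 / (3 + 0.5) = 8/3.5 ≈ 2.286.

β̂_MAP = 2.286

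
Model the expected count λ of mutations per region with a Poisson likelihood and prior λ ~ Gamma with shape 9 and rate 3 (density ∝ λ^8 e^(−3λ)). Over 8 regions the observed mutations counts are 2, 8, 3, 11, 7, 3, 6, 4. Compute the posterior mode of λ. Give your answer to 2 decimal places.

λ̂_MAP = 4.73

Σxᵢ = 2+8+3+11+7+3+6+4 = 44, with n = 8.
Posterior ∝ λ^8e^(−3λ) · λ^44e^(−8λ) = λ^52e^(−11λ), i.e. Gamma(shape=53, rate=11).
The mode of a Gamma(a, b) with a ≥ 1 (shape–rate) is (a−1)/b = 52/11 ≈ 4.73.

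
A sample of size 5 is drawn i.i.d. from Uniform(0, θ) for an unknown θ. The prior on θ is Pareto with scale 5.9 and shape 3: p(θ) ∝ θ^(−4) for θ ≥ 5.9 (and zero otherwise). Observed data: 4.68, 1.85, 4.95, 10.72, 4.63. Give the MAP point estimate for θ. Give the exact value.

θ̂_MAP = 10.72

The Uniform(0, θ) likelihood is θ^(−n) for θ ≥ max(xᵢ), zero otherwise. Here max(xᵢ) = 10.72.
Posterior ∝ θ^(−4) · θ^(−5) = θ^(−9) on θ ≥ max(5.9, 10.72) = 10.72.
This density is strictly decreasing in θ, so the posterior mode lies at the lower boundary of the support.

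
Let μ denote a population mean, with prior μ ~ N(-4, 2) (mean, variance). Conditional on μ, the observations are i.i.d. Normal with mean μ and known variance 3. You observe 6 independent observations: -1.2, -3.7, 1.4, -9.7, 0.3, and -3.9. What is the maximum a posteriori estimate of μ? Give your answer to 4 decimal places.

μ̂_MAP = -3.0400

n = 6; x̄ = ((-1.2) + (-3.7) + 1.4 + (-9.7) + 0.3 + (-3.9))/6 = -16.8/6 = -2.8.
For a Normal prior and Normal likelihood with known variance, the posterior is Normal; its mode equals its mean, the precision-weighted average.
Prior precision 1/σ₀² = 1/2 = 0.5; data precision n/σ² = 6/3 = 2.
μ̂ = (0.5·(-4) + 2·(-2.8)) / (0.5 + 2) = (-7.6)/2.5 = -3.0400.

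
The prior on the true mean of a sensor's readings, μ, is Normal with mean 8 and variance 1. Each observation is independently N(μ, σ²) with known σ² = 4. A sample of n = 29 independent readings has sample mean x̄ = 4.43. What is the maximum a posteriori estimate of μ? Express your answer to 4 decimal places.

μ̂_MAP = 4.8627

n = 29, x̄ = 4.43.
For a Normal prior and Normal likelihood with known variance, the posterior is Normal; its mode equals its mean, the precision-weighted average.
Prior precision 1/σ₀² = 1/1 = 1; data precision n/σ² = 29/4 = 7.25.
μ̂ = (1·8 + 7.25·4.43) / (1 + 7.25) = 40.1175/8.25 = 5349/1100 ≈ 4.8627.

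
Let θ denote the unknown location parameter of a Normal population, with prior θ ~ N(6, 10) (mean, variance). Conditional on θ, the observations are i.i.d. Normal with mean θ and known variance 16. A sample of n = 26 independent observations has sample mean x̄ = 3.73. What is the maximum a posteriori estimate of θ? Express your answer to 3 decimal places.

n = 26, x̄ = 3.73.
For a Normal prior and Normal likelihood with known variance, the posterior is Normal; its mode equals its mean, the precision-weighted average.
Prior precision 1/σ₀² = 1/10 = 0.1; data precision n/σ² = 26/16 = 1.625.
θ̂ = (0.1·6 + 1.625·3.73) / (0.1 + 1.625) = 6.66125/1.725 = 5329/1380 ≈ 3.862.

θ̂_MAP = 3.862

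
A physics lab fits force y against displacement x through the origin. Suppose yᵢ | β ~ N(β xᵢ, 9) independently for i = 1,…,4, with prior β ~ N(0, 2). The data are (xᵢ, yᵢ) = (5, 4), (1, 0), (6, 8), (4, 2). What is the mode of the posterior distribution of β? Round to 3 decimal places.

β̂_MAP = 0.921

log p(β | y) = −Σ(yᵢ − βxᵢ)²/(2·9) − β²/(2·2) + const.
Setting the derivative to zero: Σxᵢ(yᵢ − βxᵢ)/9 − β/2 = 0, so β = Σxᵢyᵢ / (Σxᵢ² + σ²/τ²).
Σxᵢyᵢ = 5·4 + 1·0 + 6·8 + 4·2 = 76; Σxᵢ² = 78; σ²/τ² = 4.5.
β̂_MAP = 76 / (78 + 4.5) = 76/82.5 ≈ 0.921.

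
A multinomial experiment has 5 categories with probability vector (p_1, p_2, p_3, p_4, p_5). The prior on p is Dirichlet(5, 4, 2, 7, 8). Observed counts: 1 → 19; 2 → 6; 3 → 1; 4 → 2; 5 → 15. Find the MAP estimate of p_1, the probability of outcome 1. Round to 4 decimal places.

MAP estimate: 0.3594

The posterior is Dirichlet(αᵢ + nᵢ) = Dirichlet(24, 10, 3, 9, 23).
For a Dirichlet(a₁,…,a_K) with all aᵢ > 1, the mode has j-th component (aⱼ − 1)/(Σaᵢ − K).
Here Σaᵢ = 69 and K = 5, so p_1 = (24 − 1)/(69 − 5) = 23/64 ≈ 0.3594.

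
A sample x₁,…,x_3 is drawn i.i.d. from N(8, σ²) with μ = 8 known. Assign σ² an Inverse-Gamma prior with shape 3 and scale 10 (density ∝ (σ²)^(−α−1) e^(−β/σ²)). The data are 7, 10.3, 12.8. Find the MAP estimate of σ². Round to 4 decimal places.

Sum of squared deviations about the known mean: SS = (7−8)² + (10.3−8)² + (12.8−8)² = 29.33.
The Normal likelihood contributes (σ²)^(−n/2) exp(−SS/(2σ²)), so the posterior is Inverse-Gamma(α + n/2, β + SS/2) = Inverse-Gamma(4.5, 24.665).
The mode of Inverse-Gamma(a, b) is b/(a+1) = 24.665/5.5 ≈ 4.4845.

σ̂²_MAP = 4.4845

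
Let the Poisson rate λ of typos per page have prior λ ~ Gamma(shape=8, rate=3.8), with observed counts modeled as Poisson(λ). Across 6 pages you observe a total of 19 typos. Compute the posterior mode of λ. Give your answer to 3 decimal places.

Σxᵢ = 19, n = 6.
Posterior ∝ λ^7e^(−3.8λ) · λ^19e^(−6λ) = λ^26e^(−9.8λ), i.e. Gamma(shape=27, rate=9.8).
The mode of a Gamma(a, b) with a ≥ 1 (shape–rate) is (a−1)/b = 26/9.8 ≈ 2.653.

λ̂_MAP = 2.653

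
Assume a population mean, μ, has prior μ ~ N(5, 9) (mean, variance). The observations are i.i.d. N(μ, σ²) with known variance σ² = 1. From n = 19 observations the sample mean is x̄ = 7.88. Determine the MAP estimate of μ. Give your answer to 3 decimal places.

μ̂_MAP = 7.863

n = 19, x̄ = 7.88.
For a Normal prior and Normal likelihood with known variance, the posterior is Normal; its mode equals its mean, the precision-weighted average.
Prior precision 1/σ₀² = 1/9; data precision n/σ² = 19/1 = 19.
μ̂ = ((1/9)·5 + 19·7.88) / (1/9 + 19) = (33812/225)/(172/9) = 8453/1075 ≈ 7.863.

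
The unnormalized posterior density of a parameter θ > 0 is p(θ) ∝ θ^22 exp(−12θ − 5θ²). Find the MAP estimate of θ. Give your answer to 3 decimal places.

ℓ'(θ) = 22/θ − 12 − 10θ. Setting this to zero and multiplying by θ: 10θ² + 12θ − 22 = 0.
θ = (−12 + √(12² + 4·10·22)) / (2·10) = (−12 + √1024) / 20 = (−12 + 32)/20 = 1.
ℓ''(θ) = −22/θ² − 10 < 0, confirming a maximum.

θ̂_MAP = 1.000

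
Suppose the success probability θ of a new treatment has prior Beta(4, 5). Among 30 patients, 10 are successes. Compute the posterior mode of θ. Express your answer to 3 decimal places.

θ̂_MAP = 0.351

Prior: Beta(4, 5).
Data: 10 successes in 30 trials. The binomial likelihood contributes θ^10(1−θ)^20, so the posterior is Beta(4+10, 5+20) = Beta(14, 25).
For Beta(a, b) with a, b > 1 the mode is (a−1)/(a+b−2) = 13/37 ≈ 0.351.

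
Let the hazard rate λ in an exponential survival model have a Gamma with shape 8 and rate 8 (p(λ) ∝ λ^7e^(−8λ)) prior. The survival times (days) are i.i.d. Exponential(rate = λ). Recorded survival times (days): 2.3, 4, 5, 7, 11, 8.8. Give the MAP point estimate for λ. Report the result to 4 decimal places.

λ̂_MAP = 0.2820

The Exponential(rate=λ) likelihood is ∝ λ^n e^(−λΣtᵢ). Here n = 6 and Σtᵢ = 2.3 + 4 + 5 + 7 + 11 + 8.8 = 38.1.
Posterior ∝ λ^7e^(−8λ) · λ^6e^(−38.1λ) = λ^13e^(−46.1λ), i.e. Gamma(14, 46.1).
Mode = (a−1)/b = 13/46.1 ≈ 0.2820.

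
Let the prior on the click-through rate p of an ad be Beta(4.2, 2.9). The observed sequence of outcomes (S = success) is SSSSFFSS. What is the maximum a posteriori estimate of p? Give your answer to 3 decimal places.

p̂_MAP = 0.702

Prior: Beta(4.2, 2.9).
Data: 6 successes in 8 trials (from the sequence). The binomial likelihood contributes p^6(1−p)^2, so the posterior is Beta(4.2+6, 2.9+2) = Beta(10.2, 4.9).
For Beta(a, b) with a, b > 1 the mode is (a−1)/(a+b−2) = 9.2/13.1 ≈ 0.702.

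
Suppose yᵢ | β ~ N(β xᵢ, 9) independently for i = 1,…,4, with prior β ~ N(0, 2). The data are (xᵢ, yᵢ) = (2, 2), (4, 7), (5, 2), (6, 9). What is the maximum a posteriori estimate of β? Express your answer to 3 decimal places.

log p(β | y) = −Σ(yᵢ − βxᵢ)²/(2·9) − β²/(2·2) + const.
Setting the derivative to zero: Σxᵢ(yᵢ − βxᵢ)/9 − β/2 = 0, so β = Σxᵢyᵢ / (Σxᵢ² + σ²/τ²).
Σxᵢyᵢ = 2·2 + 4·7 + 5·2 + 6·9 = 96; Σxᵢ² = 81; σ²/τ² = 4.5.
β̂_MAP = 96 / (81 + 4.5) = 96/85.5 ≈ 1.123.

β̂_MAP = 1.123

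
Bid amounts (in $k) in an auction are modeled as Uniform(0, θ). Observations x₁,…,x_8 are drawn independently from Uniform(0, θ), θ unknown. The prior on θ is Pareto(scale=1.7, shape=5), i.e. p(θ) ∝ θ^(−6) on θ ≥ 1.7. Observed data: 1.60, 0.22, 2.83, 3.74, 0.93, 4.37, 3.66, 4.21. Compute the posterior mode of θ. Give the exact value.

θ̂_MAP = 4.37

The Uniform(0, θ) likelihood is θ^(−n) for θ ≥ max(xᵢ), zero otherwise. Here max(xᵢ) = 4.37.
Posterior ∝ θ^(−6) · θ^(−8) = θ^(−14) on θ ≥ max(1.7, 4.37) = 4.37.
This density is strictly decreasing in θ, so the posterior mode lies at the lower boundary of the support.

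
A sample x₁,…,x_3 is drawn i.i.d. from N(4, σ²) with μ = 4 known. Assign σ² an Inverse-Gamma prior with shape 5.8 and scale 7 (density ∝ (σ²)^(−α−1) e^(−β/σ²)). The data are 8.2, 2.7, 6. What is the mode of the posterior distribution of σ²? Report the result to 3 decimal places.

σ̂²_MAP = 2.249

Sum of squared deviations about the known mean: SS = (8.2−4)² + (2.7−4)² + (6−4)² = 23.33.
The Normal likelihood contributes (σ²)^(−n/2) exp(−SS/(2σ²)), so the posterior is Inverse-Gamma(α + n/2, β + SS/2) = Inverse-Gamma(7.3, 18.665).
The mode of Inverse-Gamma(a, b) is b/(a+1) = 18.665/8.3 ≈ 2.249.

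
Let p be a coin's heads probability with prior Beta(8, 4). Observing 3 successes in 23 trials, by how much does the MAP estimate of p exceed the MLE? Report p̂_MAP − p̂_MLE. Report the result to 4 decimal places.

MAP − MLE = 0.1726

Posterior is Beta(11, 24); MAP = (11−1)/(35−2) = 10/33 ≈ 0.30303.
MLE ignores the prior: p̂_MLE = k/n = 3/23 ≈ 0.13043.
Difference = 10/33 − 3/23 = 131/759 ≈ 0.1726.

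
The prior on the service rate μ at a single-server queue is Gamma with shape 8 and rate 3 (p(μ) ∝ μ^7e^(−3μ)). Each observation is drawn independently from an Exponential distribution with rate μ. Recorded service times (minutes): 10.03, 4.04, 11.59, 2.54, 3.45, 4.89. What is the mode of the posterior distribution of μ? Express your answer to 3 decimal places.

The Exponential(rate=μ) likelihood is ∝ μ^n e^(−μΣtᵢ). Here n = 6 and Σtᵢ = 10.03 + 4.04 + 11.59 + 2.54 + 3.45 + 4.89 = 36.54.
Posterior ∝ μ^7e^(−3μ) · μ^6e^(−36.54μ) = μ^13e^(−39.54μ), i.e. Gamma(14, 39.54).
Mode = (a−1)/b = 13/39.54 ≈ 0.329.

μ̂_MAP = 0.329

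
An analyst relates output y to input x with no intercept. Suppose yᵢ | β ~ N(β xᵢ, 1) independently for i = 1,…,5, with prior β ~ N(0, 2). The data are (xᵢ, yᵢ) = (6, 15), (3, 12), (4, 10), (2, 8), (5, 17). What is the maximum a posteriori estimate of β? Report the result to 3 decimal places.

log p(β | y) = −Σ(yᵢ − βxᵢ)²/(2·1) − β²/(2·2) + const.
Setting the derivative to zero: Σxᵢ(yᵢ − βxᵢ)/1 − β/2 = 0, so β = Σxᵢyᵢ / (Σxᵢ² + σ²/τ²).
Σxᵢyᵢ = 6·15 + 3·12 + 4·10 + 2·8 + 5·17 = 267; Σxᵢ² = 90; σ²/τ² = 0.5.
β̂_MAP = 267 / (90 + 0.5) = 267/90.5 ≈ 2.950.

β̂_MAP = 2.950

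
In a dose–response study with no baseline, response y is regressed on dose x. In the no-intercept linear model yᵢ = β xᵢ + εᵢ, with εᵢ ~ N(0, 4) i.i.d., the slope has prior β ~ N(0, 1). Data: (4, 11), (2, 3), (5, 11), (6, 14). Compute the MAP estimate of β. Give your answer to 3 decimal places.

β̂_MAP = 2.224

log p(β | y) = −Σ(yᵢ − βxᵢ)²/(2·4) − β²/(2·1) + const.
Setting the derivative to zero: Σxᵢ(yᵢ − βxᵢ)/4 − β/1 = 0, so β = Σxᵢyᵢ / (Σxᵢ² + σ²/τ²).
Σxᵢyᵢ = 4·11 + 2·3 + 5·11 + 6·14 = 189; Σxᵢ² = 81; σ²/τ² = 4.
β̂_MAP = 189 / (81 + 4) = 189/85 ≈ 2.224.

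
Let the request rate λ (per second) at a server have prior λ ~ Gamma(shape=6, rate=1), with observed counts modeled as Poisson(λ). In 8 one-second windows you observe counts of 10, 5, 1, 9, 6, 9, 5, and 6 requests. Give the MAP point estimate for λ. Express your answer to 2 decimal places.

Σxᵢ = 10+5+1+9+6+9+5+6 = 51, with n = 8.
Posterior ∝ λ^5e^(−1λ) · λ^51e^(−8λ) = λ^56e^(−9λ), i.e. Gamma(shape=57, rate=9).
The mode of a Gamma(a, b) with a ≥ 1 (shape–rate) is (a−1)/b = 56/9 ≈ 6.22.

λ̂_MAP = 6.22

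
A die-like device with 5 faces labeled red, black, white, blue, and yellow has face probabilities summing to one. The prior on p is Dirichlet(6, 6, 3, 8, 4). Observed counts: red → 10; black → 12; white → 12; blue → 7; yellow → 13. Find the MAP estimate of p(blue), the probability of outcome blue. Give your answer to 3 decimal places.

MAP estimate of p(blue) = 0.184

The posterior is Dirichlet(αᵢ + nᵢ) = Dirichlet(16, 18, 15, 15, 17).
For a Dirichlet(a₁,…,a_K) with all aᵢ > 1, the mode has j-th component (aⱼ − 1)/(Σaᵢ − K).
Here Σaᵢ = 81 and K = 5, so p(blue) = (15 − 1)/(81 − 5) = 14/76 ≈ 0.184.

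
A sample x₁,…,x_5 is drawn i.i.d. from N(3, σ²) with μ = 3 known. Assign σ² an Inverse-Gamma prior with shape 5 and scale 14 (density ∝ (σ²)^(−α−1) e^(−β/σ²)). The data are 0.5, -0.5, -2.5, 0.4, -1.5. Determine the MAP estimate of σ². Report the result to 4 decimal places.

σ̂²_MAP = 6.1035

Sum of squared deviations about the known mean: SS = (0.5−3)² + (-0.5−3)² + (-2.5−3)² + (0.4−3)² + (-1.5−3)² = 75.76.
The Normal likelihood contributes (σ²)^(−n/2) exp(−SS/(2σ²)), so the posterior is Inverse-Gamma(α + n/2, β + SS/2) = Inverse-Gamma(7.5, 51.88).
The mode of Inverse-Gamma(a, b) is b/(a+1) = 51.88/8.5 ≈ 6.1035.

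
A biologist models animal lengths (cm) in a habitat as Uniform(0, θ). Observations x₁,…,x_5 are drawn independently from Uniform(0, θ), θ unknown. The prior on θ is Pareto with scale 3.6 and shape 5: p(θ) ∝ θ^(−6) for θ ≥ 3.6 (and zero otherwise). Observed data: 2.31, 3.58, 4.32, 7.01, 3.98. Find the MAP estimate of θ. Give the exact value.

The Uniform(0, θ) likelihood is θ^(−n) for θ ≥ max(xᵢ), zero otherwise. Here max(xᵢ) = 7.01.
Posterior ∝ θ^(−6) · θ^(−5) = θ^(−11) on θ ≥ max(3.6, 7.01) = 7.01.
This density is strictly decreasing in θ, so the posterior mode lies at the lower boundary of the support.

θ̂_MAP = 7.01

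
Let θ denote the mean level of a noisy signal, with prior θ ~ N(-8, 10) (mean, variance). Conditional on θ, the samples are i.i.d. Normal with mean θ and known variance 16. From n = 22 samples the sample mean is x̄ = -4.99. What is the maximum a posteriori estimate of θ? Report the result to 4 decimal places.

n = 22, x̄ = -4.99.
For a Normal prior and Normal likelihood with known variance, the posterior is Normal; its mode equals its mean, the precision-weighted average.
Prior precision 1/σ₀² = 1/10 = 0.1; data precision n/σ² = 22/16 = 1.375.
θ̂ = (0.1·(-8) + 1.375·(-4.99)) / (0.1 + 1.375) = (-7.66125)/1.475 = -6129/1180 ≈ -5.1941.

θ̂_MAP = -5.1941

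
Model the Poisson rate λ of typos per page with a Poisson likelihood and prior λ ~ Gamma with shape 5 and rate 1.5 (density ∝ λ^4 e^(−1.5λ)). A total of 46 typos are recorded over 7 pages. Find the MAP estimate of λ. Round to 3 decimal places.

Σxᵢ = 46, n = 7.
Posterior ∝ λ^4e^(−1.5λ) · λ^46e^(−7λ) = λ^50e^(−8.5λ), i.e. Gamma(shape=51, rate=8.5).
The mode of a Gamma(a, b) with a ≥ 1 (shape–rate) is (a−1)/b = 50/8.5 ≈ 5.882.

λ̂_MAP = 5.882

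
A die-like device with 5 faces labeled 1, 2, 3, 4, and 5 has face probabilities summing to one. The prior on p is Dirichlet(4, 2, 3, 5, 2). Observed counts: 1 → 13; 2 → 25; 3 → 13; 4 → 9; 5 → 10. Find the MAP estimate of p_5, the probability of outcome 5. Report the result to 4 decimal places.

The posterior is Dirichlet(αᵢ + nᵢ) = Dirichlet(17, 27, 16, 14, 12).
For a Dirichlet(a₁,…,a_K) with all aᵢ > 1, the mode has j-th component (aⱼ − 1)/(Σaᵢ − K).
Here Σaᵢ = 86 and K = 5, so p_5 = (12 − 1)/(86 − 5) = 11/81 ≈ 0.1358.

MAP estimate: 0.1358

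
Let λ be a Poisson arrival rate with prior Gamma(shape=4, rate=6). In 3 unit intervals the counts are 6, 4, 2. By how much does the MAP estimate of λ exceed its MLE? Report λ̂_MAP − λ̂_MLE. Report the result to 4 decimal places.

MAP − MLE = -2.3333

Σxᵢ = 12. Posterior is Gamma(16, 9); MAP = (16−1)/9 = 15/9 ≈ 1.66667.
MLE = x̄ = 12/3 ≈ 4.00000.
Difference = 15/9 − 12/3 = -7/3 ≈ -2.3333.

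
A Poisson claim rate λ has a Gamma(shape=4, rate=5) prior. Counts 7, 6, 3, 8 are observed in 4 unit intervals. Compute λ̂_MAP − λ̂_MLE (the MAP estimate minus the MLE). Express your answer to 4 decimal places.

Σxᵢ = 24. Posterior is Gamma(28, 9); MAP = (28−1)/9 = 27/9 ≈ 3.00000.
MLE = x̄ = 24/4 ≈ 6.00000.
Difference = 27/9 − 24/4 = -3 ≈ -3.0000.

MAP − MLE = -3.0000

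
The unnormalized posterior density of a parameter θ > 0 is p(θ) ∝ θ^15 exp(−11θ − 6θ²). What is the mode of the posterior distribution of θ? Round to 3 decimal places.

ℓ'(θ) = 15/θ − 11 − 12θ. Setting this to zero and multiplying by θ: 12θ² + 11θ − 15 = 0.
θ = (−11 + √(11² + 4·12·15)) / (2·12) = (−11 + √841) / 24 = (−11 + 29)/24 = 3/4.
ℓ''(θ) = −15/θ² − 12 < 0, confirming a maximum.

θ̂_MAP = 0.750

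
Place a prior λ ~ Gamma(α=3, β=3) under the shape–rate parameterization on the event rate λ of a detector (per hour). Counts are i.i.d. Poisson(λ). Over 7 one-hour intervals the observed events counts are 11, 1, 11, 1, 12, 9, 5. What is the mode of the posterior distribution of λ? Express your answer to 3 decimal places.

λ̂_MAP = 5.200

Σxᵢ = 11+1+11+1+12+9+5 = 50, with n = 7.
Posterior ∝ λ^2e^(−3λ) · λ^50e^(−7λ) = λ^52e^(−10λ), i.e. Gamma(shape=53, rate=10).
The mode of a Gamma(a, b) with a ≥ 1 (shape–rate) is (a−1)/b = 52/10 ≈ 5.200.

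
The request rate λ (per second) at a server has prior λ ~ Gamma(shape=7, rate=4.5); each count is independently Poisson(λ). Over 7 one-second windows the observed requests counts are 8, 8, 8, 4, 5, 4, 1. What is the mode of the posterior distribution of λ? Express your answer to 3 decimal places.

λ̂_MAP = 3.826

Σxᵢ = 8+8+8+4+5+4+1 = 38, with n = 7.
Posterior ∝ λ^6e^(−4.5λ) · λ^38e^(−7λ) = λ^44e^(−11.5λ), i.e. Gamma(shape=45, rate=11.5).
The mode of a Gamma(a, b) with a ≥ 1 (shape–rate) is (a−1)/b = 44/11.5 ≈ 3.826.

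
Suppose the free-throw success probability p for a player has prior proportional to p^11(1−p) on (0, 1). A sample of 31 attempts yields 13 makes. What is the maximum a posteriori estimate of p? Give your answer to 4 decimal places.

The prior density ∝ p^11(1−p)^1 is the kernel of Beta(12, 2).
Data: 13 successes in 31 trials. The binomial likelihood contributes p^13(1−p)^18, so the posterior is Beta(12+13, 2+18) = Beta(25, 20).
For Beta(a, b) with a, b > 1 the mode is (a−1)/(a+b−2) = 24/43 ≈ 0.5581.

p̂_MAP = 0.5581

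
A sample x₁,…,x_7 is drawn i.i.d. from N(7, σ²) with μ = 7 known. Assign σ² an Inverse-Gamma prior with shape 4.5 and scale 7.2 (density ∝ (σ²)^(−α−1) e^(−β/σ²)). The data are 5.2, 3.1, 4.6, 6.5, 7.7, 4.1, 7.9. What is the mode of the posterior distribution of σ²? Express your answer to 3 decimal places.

σ̂²_MAP = 2.698

Sum of squared deviations about the known mean: SS = (5.2−7)² + (3.1−7)² + (4.6−7)² + (6.5−7)² + (7.7−7)² + (4.1−7)² + (7.9−7)² = 34.17.
The Normal likelihood contributes (σ²)^(−n/2) exp(−SS/(2σ²)), so the posterior is Inverse-Gamma(α + n/2, β + SS/2) = Inverse-Gamma(8, 24.285).
The mode of Inverse-Gamma(a, b) is b/(a+1) = 24.285/9 ≈ 2.698.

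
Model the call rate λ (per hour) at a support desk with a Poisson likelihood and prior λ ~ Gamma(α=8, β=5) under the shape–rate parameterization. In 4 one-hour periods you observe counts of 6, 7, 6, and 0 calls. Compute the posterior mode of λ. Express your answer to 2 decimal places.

Σxᵢ = 6+7+6+0 = 19, with n = 4.
Posterior ∝ λ^7e^(−5λ) · λ^19e^(−4λ) = λ^26e^(−9λ), i.e. Gamma(shape=27, rate=9).
The mode of a Gamma(a, b) with a ≥ 1 (shape–rate) is (a−1)/b = 26/9 ≈ 2.89.

λ̂_MAP = 2.89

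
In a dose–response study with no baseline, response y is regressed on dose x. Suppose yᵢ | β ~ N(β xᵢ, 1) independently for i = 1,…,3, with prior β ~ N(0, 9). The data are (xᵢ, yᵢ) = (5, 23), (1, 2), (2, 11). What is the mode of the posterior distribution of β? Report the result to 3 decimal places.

β̂_MAP = 4.616

log p(β | y) = −Σ(yᵢ − βxᵢ)²/(2·1) − β²/(2·9) + const.
Setting the derivative to zero: Σxᵢ(yᵢ − βxᵢ)/1 − β/9 = 0, so β = Σxᵢyᵢ / (Σxᵢ² + σ²/τ²).
Σxᵢyᵢ = 5·23 + 1·2 + 2·11 = 139; Σxᵢ² = 30; σ²/τ² = 1/9.
β̂_MAP = 139 / (30 + 1/9) = 139/(271/9) = 1251/271 ≈ 4.616.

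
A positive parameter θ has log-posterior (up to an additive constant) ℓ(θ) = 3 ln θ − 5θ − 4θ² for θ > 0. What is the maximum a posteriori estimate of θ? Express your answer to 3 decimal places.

ℓ'(θ) = 3/θ − 5 − 8θ. Setting this to zero and multiplying by θ: 8θ² + 5θ − 3 = 0.
θ = (−5 + √(5² + 4·8·3)) / (2·8) = (−5 + √121) / 16 = (−5 + 11)/16 = 3/8.
ℓ''(θ) = −3/θ² − 8 < 0, confirming a maximum.

θ̂_MAP = 0.375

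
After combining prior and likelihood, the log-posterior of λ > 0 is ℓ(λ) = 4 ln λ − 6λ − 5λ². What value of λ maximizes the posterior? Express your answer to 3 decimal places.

ℓ'(λ) = 4/λ − 6 − 10λ. Setting this to zero and multiplying by λ: 10λ² + 6λ − 4 = 0.
λ = (−6 + √(6² + 4·10·4)) / (2·10) = (−6 + √196) / 20 = (−6 + 14)/20 = 2/5.
ℓ''(λ) = −4/λ² − 10 < 0, confirming a maximum.

λ̂_MAP = 0.400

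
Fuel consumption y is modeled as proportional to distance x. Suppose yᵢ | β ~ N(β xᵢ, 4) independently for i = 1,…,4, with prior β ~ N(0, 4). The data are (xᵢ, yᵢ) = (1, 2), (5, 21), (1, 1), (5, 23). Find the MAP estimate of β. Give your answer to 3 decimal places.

log p(β | y) = −Σ(yᵢ − βxᵢ)²/(2·4) − β²/(2·4) + const.
Setting the derivative to zero: Σxᵢ(yᵢ − βxᵢ)/4 − β/4 = 0, so β = Σxᵢyᵢ / (Σxᵢ² + σ²/τ²).
Σxᵢyᵢ = 1·2 + 5·21 + 1·1 + 5·23 = 223; Σxᵢ² = 52; σ²/τ² = 1.
β̂_MAP = 223 / (52 + 1) = 223/53 ≈ 4.208.

β̂_MAP = 4.208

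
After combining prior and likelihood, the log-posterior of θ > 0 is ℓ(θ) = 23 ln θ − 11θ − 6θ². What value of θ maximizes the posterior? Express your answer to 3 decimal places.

ℓ'(θ) = 23/θ − 11 − 12θ. Setting this to zero and multiplying by θ: 12θ² + 11θ − 23 = 0.
θ = (−11 + √(11² + 4·12·23)) / (2·12) = (−11 + √1225) / 24 = (−11 + 35)/24 = 1.
ℓ''(θ) = −23/θ² − 12 < 0, confirming a maximum.

θ̂_MAP = 1.000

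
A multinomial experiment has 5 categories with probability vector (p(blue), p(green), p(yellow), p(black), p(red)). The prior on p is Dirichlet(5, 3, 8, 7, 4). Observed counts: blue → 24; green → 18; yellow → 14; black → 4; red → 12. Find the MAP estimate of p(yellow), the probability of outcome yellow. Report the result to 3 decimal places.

MAP estimate of p(yellow) = 0.223

The posterior is Dirichlet(αᵢ + nᵢ) = Dirichlet(29, 21, 22, 11, 16).
For a Dirichlet(a₁,…,a_K) with all aᵢ > 1, the mode has j-th component (aⱼ − 1)/(Σaᵢ − K).
Here Σaᵢ = 99 and K = 5, so p(yellow) = (22 − 1)/(99 − 5) = 21/94 ≈ 0.223.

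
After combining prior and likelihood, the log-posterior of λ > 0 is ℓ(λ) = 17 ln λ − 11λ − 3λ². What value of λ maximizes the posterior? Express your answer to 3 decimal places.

λ̂_MAP = 1.000

ℓ'(λ) = 17/λ − 11 − 6λ. Setting this to zero and multiplying by λ: 6λ² + 11λ − 17 = 0.
λ = (−11 + √(11² + 4·6·17)) / (2·6) = (−11 + √529) / 12 = (−11 + 23)/12 = 1.
ℓ''(λ) = −17/λ² − 6 < 0, confirming a maximum.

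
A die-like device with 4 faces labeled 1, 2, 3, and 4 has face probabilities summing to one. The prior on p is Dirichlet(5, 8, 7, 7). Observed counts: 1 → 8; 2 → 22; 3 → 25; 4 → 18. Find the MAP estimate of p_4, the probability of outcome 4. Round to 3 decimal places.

MAP estimate: 0.250

The posterior is Dirichlet(αᵢ + nᵢ) = Dirichlet(13, 30, 32, 25).
For a Dirichlet(a₁,…,a_K) with all aᵢ > 1, the mode has j-th component (aⱼ − 1)/(Σaᵢ − K).
Here Σaᵢ = 100 and K = 4, so p_4 = (25 − 1)/(100 − 4) = 24/96 ≈ 0.250.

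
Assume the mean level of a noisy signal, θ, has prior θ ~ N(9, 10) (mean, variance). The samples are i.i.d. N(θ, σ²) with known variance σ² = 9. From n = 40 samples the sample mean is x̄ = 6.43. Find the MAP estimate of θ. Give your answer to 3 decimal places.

θ̂_MAP = 6.487

n = 40, x̄ = 6.43.
For a Normal prior and Normal likelihood with known variance, the posterior is Normal; its mode equals its mean, the precision-weighted average.
Prior precision 1/σ₀² = 1/10 = 0.1; data precision n/σ² = 40/9.
θ̂ = (0.1·9 + (40/9)·6.43) / (0.1 + 40/9) = (2653/90)/(409/90) = 2653/409 ≈ 6.487.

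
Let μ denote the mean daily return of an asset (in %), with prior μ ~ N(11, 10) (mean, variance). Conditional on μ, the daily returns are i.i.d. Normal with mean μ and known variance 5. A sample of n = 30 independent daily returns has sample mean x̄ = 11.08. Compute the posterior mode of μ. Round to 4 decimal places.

μ̂_MAP = 11.0787

n = 30, x̄ = 11.08.
For a Normal prior and Normal likelihood with known variance, the posterior is Normal; its mode equals its mean, the precision-weighted average.
Prior precision 1/σ₀² = 1/10 = 0.1; data precision n/σ² = 30/5 = 6.
μ̂ = (0.1·11 + 6·11.08) / (0.1 + 6) = 67.58/6.1 = 3379/305 ≈ 11.0787.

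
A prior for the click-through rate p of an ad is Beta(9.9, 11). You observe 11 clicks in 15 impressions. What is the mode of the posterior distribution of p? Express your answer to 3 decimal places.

p̂_MAP = 0.587

Prior: Beta(9.9, 11).
Data: 11 successes in 15 trials. The binomial likelihood contributes p^11(1−p)^4, so the posterior is Beta(9.9+11, 11+4) = Beta(20.9, 15).
For Beta(a, b) with a, b > 1 the mode is (a−1)/(a+b−2) = 19.9/33.9 ≈ 0.587.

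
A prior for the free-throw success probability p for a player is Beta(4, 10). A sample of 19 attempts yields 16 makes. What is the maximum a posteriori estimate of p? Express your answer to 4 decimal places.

p̂_MAP = 0.6129

Prior: Beta(4, 10).
Data: 16 successes in 19 trials. The binomial likelihood contributes p^16(1−p)^3, so the posterior is Beta(4+16, 10+3) = Beta(20, 13).
For Beta(a, b) with a, b > 1 the mode is (a−1)/(a+b−2) = 19/31 ≈ 0.6129.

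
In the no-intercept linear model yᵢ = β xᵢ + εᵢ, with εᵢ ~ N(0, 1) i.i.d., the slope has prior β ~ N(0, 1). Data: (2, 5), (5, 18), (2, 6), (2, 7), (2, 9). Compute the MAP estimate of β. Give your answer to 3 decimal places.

β̂_MAP = 3.429

log p(β | y) = −Σ(yᵢ − βxᵢ)²/(2·1) − β²/(2·1) + const.
Setting the derivative to zero: Σxᵢ(yᵢ − βxᵢ)/1 − β/1 = 0, so β = Σxᵢyᵢ / (Σxᵢ² + σ²/τ²).
Σxᵢyᵢ = 2·5 + 5·18 + 2·6 + 2·7 + 2·9 = 144; Σxᵢ² = 41; σ²/τ² = 1.
β̂_MAP = 144 / (41 + 1) = 144/42 ≈ 3.429.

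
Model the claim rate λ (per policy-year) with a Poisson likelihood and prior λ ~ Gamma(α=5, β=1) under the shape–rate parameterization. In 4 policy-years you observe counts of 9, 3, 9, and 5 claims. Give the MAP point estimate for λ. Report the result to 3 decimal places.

λ̂_MAP = 6.000

Σxᵢ = 9+3+9+5 = 26, with n = 4.
Posterior ∝ λ^4e^(−1λ) · λ^26e^(−4λ) = λ^30e^(−5λ), i.e. Gamma(shape=31, rate=5).
The mode of a Gamma(a, b) with a ≥ 1 (shape–rate) is (a−1)/b = 30/5 ≈ 6.000.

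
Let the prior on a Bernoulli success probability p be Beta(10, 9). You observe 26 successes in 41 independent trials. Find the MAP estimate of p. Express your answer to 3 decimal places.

Prior: Beta(10, 9).
Data: 26 successes in 41 trials. The binomial likelihood contributes p^26(1−p)^15, so the posterior is Beta(10+26, 9+15) = Beta(36, 24).
For Beta(a, b) with a, b > 1 the mode is (a−1)/(a+b−2) = 35/58 ≈ 0.603.

p̂_MAP = 0.603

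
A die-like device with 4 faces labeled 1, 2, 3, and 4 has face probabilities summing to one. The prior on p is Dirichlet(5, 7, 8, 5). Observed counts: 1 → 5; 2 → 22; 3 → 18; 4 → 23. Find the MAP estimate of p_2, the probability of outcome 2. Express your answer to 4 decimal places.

The posterior is Dirichlet(αᵢ + nᵢ) = Dirichlet(10, 29, 26, 28).
For a Dirichlet(a₁,…,a_K) with all aᵢ > 1, the mode has j-th component (aⱼ − 1)/(Σaᵢ − K).
Here Σaᵢ = 93 and K = 4, so p_2 = (29 − 1)/(93 − 4) = 28/89 ≈ 0.3146.

MAP estimate: 0.3146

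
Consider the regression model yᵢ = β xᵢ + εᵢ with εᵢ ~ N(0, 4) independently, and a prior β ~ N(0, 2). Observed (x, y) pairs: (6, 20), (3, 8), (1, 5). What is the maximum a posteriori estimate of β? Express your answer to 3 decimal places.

log p(β | y) = −Σ(yᵢ − βxᵢ)²/(2·4) − β²/(2·2) + const.
Setting the derivative to zero: Σxᵢ(yᵢ − βxᵢ)/4 − β/2 = 0, so β = Σxᵢyᵢ / (Σxᵢ² + σ²/τ²).
Σxᵢyᵢ = 6·20 + 3·8 + 1·5 = 149; Σxᵢ² = 46; σ²/τ² = 2.
β̂_MAP = 149 / (46 + 2) = 149/48 ≈ 3.104.

β̂_MAP = 3.104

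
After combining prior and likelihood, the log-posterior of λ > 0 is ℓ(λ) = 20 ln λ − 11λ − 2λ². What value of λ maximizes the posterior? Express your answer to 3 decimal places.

ℓ'(λ) = 20/λ − 11 − 4λ. Setting this to zero and multiplying by λ: 4λ² + 11λ − 20 = 0.
λ = (−11 + √(11² + 4·4·20)) / (2·4) = (−11 + √441) / 8 = (−11 + 21)/8 = 5/4.
ℓ''(λ) = −20/λ² − 4 < 0, confirming a maximum.

λ̂_MAP = 1.250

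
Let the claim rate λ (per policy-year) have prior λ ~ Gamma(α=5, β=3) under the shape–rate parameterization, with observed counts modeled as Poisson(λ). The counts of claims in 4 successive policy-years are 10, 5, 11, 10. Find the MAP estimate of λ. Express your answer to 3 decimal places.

λ̂_MAP = 5.714

Σxᵢ = 10+5+11+10 = 36, with n = 4.
Posterior ∝ λ^4e^(−3λ) · λ^36e^(−4λ) = λ^40e^(−7λ), i.e. Gamma(shape=41, rate=7).
The mode of a Gamma(a, b) with a ≥ 1 (shape–rate) is (a−1)/b = 40/7 ≈ 5.714.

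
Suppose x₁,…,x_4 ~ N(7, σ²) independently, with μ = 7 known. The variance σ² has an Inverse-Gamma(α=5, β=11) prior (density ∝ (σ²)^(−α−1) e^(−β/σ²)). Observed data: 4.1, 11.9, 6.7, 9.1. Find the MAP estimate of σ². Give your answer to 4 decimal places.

σ̂²_MAP = 3.6825

Sum of squared deviations about the known mean: SS = (4.1−7)² + (11.9−7)² + (6.7−7)² + (9.1−7)² = 36.92.
The Normal likelihood contributes (σ²)^(−n/2) exp(−SS/(2σ²)), so the posterior is Inverse-Gamma(α + n/2, β + SS/2) = Inverse-Gamma(7, 29.46).
The mode of Inverse-Gamma(a, b) is b/(a+1) = 29.46/8 ≈ 3.6825.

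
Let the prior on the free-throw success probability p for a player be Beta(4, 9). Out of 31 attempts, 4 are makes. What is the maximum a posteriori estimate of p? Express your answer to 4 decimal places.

Prior: Beta(4, 9).
Data: 4 successes in 31 trials. The binomial likelihood contributes p^4(1−p)^27, so the posterior is Beta(4+4, 9+27) = Beta(8, 36).
For Beta(a, b) with a, b > 1 the mode is (a−1)/(a+b−2) = 7/42 ≈ 0.1667.

p̂_MAP = 0.1667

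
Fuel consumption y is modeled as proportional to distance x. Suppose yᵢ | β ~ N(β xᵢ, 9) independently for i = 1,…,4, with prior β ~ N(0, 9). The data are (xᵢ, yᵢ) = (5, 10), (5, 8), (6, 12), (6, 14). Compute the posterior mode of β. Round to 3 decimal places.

log p(β | y) = −Σ(yᵢ − βxᵢ)²/(2·9) − β²/(2·9) + const.
Setting the derivative to zero: Σxᵢ(yᵢ − βxᵢ)/9 − β/9 = 0, so β = Σxᵢyᵢ / (Σxᵢ² + σ²/τ²).
Σxᵢyᵢ = 5·10 + 5·8 + 6·12 + 6·14 = 246; Σxᵢ² = 122; σ²/τ² = 1.
β̂_MAP = 246 / (122 + 1) = 246/123 ≈ 2.000.

β̂_MAP = 2.000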